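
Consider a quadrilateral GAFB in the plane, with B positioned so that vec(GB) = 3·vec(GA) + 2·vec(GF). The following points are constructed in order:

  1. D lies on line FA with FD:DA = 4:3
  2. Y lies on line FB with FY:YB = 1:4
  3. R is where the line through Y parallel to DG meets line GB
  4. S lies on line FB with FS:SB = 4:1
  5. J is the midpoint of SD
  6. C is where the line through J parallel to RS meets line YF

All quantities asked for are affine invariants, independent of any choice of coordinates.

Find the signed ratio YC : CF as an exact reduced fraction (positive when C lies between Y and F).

YC:CF = -23/30

Set G = (0, 0), A = (1, 0), F = (0, 1), B = (3, 2); any affine frame gives the same invariant.
1. D lies on line FA with FD:DA = 4:3 ⇒ D = (4/7, 3/7)
2. Y lies on line FB with FY:YB = 1:4 ⇒ Y = (3/5, 6/5)
3. R is where the line through Y parallel to DG meets line GB ⇒ R = (-9, -6)
4. S lies on line FB with FS:SB = 4:1 ⇒ S = (12/5, 9/5)
5. J is the midpoint of SD ⇒ J = (52/35, 39/35)
6. C is where the line through J parallel to RS meets line YF ⇒ C = (18/7, 13/7)
C = Y + t·(F−Y) with t = -23/7, so YC:CF = t:(1−t) = -23/7:30/7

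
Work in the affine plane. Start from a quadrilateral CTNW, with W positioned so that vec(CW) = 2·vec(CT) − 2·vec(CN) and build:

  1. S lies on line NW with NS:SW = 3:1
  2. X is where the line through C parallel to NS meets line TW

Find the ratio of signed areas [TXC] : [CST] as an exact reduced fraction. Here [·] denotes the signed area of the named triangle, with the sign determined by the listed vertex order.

Work in coordinates with C = (0, 0), T = (1, 0), N = (0, 1), W = (2, -2).
1. S lies on line NW with NS:SW = 3:1 ⇒ S = (3/2, -5/4)
2. X is where the line through C parallel to NS meets line TW ⇒ X = (4, -6)
2·[TXC] = -6, 2·[CST] = 5/4
[TXC]:[CST] = -6:5/4 = -24/5

[TXC]:[CST] = -24/5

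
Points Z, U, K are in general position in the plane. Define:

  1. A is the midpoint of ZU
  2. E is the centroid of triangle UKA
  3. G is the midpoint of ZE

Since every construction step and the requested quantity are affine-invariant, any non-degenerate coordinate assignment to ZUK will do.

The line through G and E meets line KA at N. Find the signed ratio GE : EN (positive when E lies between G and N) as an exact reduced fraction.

Work in coordinates with Z = (0, 0), U = (1, 0), K = (0, 1).
1. A is the midpoint of ZU ⇒ A = (1/2, 0)
2. E is the centroid of triangle UKA ⇒ E = (1/2, 1/3)
3. G is the midpoint of ZE ⇒ G = (1/4, 1/6)
line GE meets KA at N = (3/8, 1/4)
E = G + t·(N−G) with t = 2, so GE:EN = 2:-1

GE:EN = -2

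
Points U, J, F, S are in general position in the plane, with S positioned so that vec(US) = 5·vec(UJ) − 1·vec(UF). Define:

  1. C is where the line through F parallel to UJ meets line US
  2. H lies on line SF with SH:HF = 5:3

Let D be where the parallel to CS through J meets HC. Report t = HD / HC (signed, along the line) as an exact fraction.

t = 17/25

Choose coordinates U = (0, 0), J = (1, 0), F = (0, 1), S = (5, -1).
1. C is where the line through F parallel to UJ meets line US ⇒ C = (-5, 1)
2. H lies on line SF with SH:HF = 5:3 ⇒ H = (15/8, 1/4)
through J parallel to CS: direction (10, -2); meets HC at D = (-14/5, 19/25)
D = H + t·(C−H) with t = 17/25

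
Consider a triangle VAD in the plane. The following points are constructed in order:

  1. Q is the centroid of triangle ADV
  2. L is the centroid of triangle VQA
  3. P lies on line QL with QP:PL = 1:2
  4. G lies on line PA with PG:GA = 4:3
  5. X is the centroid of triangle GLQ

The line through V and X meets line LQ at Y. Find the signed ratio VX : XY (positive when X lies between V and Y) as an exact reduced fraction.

VX:XY = -25/4

Assign V = (0, 0), A = (1, 0), D = (0, 1) — the answer is frame-independent, so this choice is without loss of generality.
1. Q is the centroid of triangle ADV ⇒ Q = (1/3, 1/3)
2. L is the centroid of triangle VQA ⇒ L = (4/9, 1/9)
3. P lies on line QL with QP:PL = 1:2 ⇒ P = (10/27, 7/27)
4. G lies on line PA with PG:GA = 4:3 ⇒ G = (46/63, 1/9)
5. X is the centroid of triangle GLQ ⇒ X = (95/189, 5/27)
line VX meets LQ at Y = (19/45, 7/45)
X = V + t·(Y−V) with t = 25/21, so VX:XY = 25/21:-4/21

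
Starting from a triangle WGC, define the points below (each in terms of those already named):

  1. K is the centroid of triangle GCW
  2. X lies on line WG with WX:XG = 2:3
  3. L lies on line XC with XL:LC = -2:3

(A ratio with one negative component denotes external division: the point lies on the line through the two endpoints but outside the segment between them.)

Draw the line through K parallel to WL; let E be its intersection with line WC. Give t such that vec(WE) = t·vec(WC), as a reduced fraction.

t = 8/9

Choose coordinates W = (0, 0), G = (1, 0), C = (0, 1).
1. K is the centroid of triangle GCW ⇒ K = (1/3, 1/3)
2. X lies on line WG with WX:XG = 2:3 ⇒ X = (2/5, 0)
3. L lies on line XC with XL:LC = -2:3 ⇒ L = (6/5, -2)
through K parallel to WL: direction (6/5, -2); meets WC at E = (0, 8/9)
E = W + t·(C−W) with t = 8/9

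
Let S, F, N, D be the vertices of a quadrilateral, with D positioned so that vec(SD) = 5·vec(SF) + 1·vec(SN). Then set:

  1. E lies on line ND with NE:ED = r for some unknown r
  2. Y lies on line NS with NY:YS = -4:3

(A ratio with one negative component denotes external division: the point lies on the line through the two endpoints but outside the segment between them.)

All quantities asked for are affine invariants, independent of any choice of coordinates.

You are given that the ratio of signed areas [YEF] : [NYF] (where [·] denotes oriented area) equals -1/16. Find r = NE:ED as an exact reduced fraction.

r = 1/3

Choose coordinates S = (0, 0), F = (1, 0), N = (0, 1), D = (5, 1).
1. With NE:ED = r, write λ = r/(r+1) so E = N + λ·(D−N); E is affine-linear in λ
2. Y lies on line NS with NY:YS = -4:3 ⇒ Y = (0, -3)
Every point depending on E is an affine combination of E and λ-independent points, so each such coordinate is linear in λ; the λ² term in each signed area is a multiple of (D−N)×(D−N) = 0, so 2·[YEF] and 2·[NYF] are each linear in λ. Evaluating at λ=0 and λ=1:
  2·[YEF] = 15·λ − 4,   2·[NYF] = 4
So [YEF]:[NYF] = (15·λ − 4) / (4). Setting this equal to -1/16:
  15·λ − 4 = -1/16·(4)  ⇒  λ = 1/4
Then r = λ/(1−λ) = (1/4)/(3/4) = 1/3. Check: with r = 1/3, E = (5/4, 1) and [YEF]:[NYF] = -1/16 as required.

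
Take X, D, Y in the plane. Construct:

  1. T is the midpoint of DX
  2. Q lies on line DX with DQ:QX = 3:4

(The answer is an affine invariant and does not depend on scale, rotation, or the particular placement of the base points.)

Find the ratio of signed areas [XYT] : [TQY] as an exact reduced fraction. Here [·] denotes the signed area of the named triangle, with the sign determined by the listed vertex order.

[XYT]:[TQY] = -7

Choose coordinates X = (0, 0), D = (1, 0), Y = (0, 1).
1. T is the midpoint of DX ⇒ T = (1/2, 0)
2. Q lies on line DX with DQ:QX = 3:4 ⇒ Q = (4/7, 0)
2·[XYT] = -1/2, 2·[TQY] = 1/14
[XYT]:[TQY] = -1/2:1/14 = -7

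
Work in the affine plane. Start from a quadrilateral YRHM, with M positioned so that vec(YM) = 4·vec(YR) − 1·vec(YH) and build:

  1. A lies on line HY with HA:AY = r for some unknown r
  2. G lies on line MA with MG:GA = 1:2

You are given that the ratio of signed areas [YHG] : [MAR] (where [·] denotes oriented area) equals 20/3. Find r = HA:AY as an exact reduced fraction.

r = 4

Assign Y = (0, 0), R = (1, 0), H = (0, 1), M = (4, -1) — the answer is frame-independent, so this choice is without loss of generality.
1. With HA:AY = r, write λ = r/(r+1) so A = H + λ·(Y−H); A is affine-linear in λ
2. G lies on line MA with MG:GA = 1:2 ⇒ G is an affine combination of earlier points and hence also affine-linear in λ
Every point depending on A is an affine combination of A and λ-independent points, so each such coordinate is linear in λ; the λ² term in each signed area is a multiple of (Y−H)×(Y−H) = 0, so 2·[YHG] and 2·[MAR] are each linear in λ. Evaluating at λ=0 and λ=1:
  2·[YHG] = -8/3,   2·[MAR] = -3·λ + 2
So [YHG]:[MAR] = (-8/3) / (-3·λ + 2). Setting this equal to 20/3:
  -8/3 = 20/3·(-3·λ + 2)  ⇒  λ = 4/5
Then r = λ/(1−λ) = (4/5)/(1/5) = 4. Check: with r = 4, A = (0, 1/5) and [YHG]:[MAR] = 20/3 as required.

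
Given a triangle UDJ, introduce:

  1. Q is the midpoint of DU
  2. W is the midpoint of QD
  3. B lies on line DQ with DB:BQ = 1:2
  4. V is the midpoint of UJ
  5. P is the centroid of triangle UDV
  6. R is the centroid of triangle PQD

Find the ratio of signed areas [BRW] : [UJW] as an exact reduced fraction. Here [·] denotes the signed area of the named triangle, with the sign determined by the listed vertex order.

[BRW]:[UJW] = -1/162

Work in coordinates with U = (0, 0), D = (1, 0), J = (0, 1).
1. Q is the midpoint of DU ⇒ Q = (1/2, 0)
2. W is the midpoint of QD ⇒ W = (3/4, 0)
3. B lies on line DQ with DB:BQ = 1:2 ⇒ B = (5/6, 0)
4. V is the midpoint of UJ ⇒ V = (0, 1/2)
5. P is the centroid of triangle UDV ⇒ P = (1/3, 1/6)
6. R is the centroid of triangle PQD ⇒ R = (11/18, 1/18)
2·[BRW] = 1/216, 2·[UJW] = -3/4
[BRW]:[UJW] = 1/216:-3/4 = -1/162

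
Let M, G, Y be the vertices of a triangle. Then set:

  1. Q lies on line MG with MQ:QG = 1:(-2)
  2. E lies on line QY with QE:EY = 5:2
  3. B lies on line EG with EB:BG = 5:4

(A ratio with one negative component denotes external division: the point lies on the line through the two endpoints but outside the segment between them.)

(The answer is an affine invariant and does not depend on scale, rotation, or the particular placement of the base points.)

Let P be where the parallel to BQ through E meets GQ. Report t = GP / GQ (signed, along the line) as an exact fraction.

t = 9/4

Set M = (0, 0), G = (1, 0), Y = (0, 1); any affine frame gives the same invariant.
1. Q lies on line MG with MQ:QG = 1:(-2) ⇒ Q = (-1, 0)
2. E lies on line QY with QE:EY = 5:2 ⇒ E = (-2/7, 5/7)
3. B lies on line EG with EB:BG = 5:4 ⇒ B = (3/7, 20/63)
through E parallel to BQ: direction (-10/7, -20/63); meets GQ at P = (-7/2, 0)
P = G + t·(Q−G) with t = 9/4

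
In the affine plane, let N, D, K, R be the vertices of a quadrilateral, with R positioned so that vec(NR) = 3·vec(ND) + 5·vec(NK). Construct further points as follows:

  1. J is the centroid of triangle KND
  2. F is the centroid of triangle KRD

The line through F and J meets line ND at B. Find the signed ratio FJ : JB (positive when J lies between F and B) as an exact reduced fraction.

Set N = (0, 0), D = (1, 0), K = (0, 1), R = (3, 5); any affine frame gives the same invariant.
1. J is the centroid of triangle KND ⇒ J = (1/3, 1/3)
2. F is the centroid of triangle KRD ⇒ F = (4/3, 2)
line FJ meets ND at B = (2/15, 0)
J = F + t·(B−F) with t = 5/6, so FJ:JB = 5/6:1/6

FJ:JB = 5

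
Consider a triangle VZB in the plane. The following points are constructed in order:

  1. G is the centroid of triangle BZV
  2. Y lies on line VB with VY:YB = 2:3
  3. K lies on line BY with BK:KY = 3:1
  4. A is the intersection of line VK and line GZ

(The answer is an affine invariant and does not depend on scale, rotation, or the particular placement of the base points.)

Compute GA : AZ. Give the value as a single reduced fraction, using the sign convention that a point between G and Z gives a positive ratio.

Work in coordinates with V = (0, 0), Z = (1, 0), B = (0, 1).
1. G is the centroid of triangle BZV ⇒ G = (1/3, 1/3)
2. Y lies on line VB with VY:YB = 2:3 ⇒ Y = (0, 2/5)
3. K lies on line BY with BK:KY = 3:1 ⇒ K = (0, 11/20)
4. A is the intersection of line VK and line GZ ⇒ A = (0, 1/2)
A = G + t·(Z−G) with t = -1/2, so GA:AZ = t:(1−t) = -1/2:3/2

GA:AZ = -1/3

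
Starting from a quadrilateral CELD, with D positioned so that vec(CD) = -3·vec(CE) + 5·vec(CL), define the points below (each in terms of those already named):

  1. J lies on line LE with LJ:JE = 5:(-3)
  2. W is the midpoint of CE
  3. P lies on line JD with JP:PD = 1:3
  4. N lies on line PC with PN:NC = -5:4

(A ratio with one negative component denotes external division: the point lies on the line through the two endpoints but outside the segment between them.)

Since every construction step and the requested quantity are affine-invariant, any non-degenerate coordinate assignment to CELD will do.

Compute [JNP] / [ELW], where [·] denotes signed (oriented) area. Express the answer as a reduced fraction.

[JNP]:[ELW] = -20

Assign C = (0, 0), E = (1, 0), L = (0, 1), D = (-3, 5) — the answer is frame-independent, so this choice is without loss of generality.
1. J lies on line LE with LJ:JE = 5:(-3) ⇒ J = (5/2, -3/2)
2. W is the midpoint of CE ⇒ W = (1/2, 0)
3. P lies on line JD with JP:PD = 1:3 ⇒ P = (9/8, 1/8)
4. N lies on line PC with PN:NC = -5:4 ⇒ N = (-9/2, -1/2)
2·[JNP] = -10, 2·[ELW] = 1/2
[JNP]:[ELW] = -10:1/2 = -20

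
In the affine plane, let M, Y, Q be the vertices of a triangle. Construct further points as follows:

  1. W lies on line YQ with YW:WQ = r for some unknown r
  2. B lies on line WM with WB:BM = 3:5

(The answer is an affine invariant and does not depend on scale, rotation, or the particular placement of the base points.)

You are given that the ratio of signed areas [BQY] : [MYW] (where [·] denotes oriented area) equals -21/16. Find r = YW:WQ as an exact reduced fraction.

Assign M = (0, 0), Y = (1, 0), Q = (0, 1) — the answer is frame-independent, so this choice is without loss of generality.
1. With YW:WQ = r, write λ = r/(r+1) so W = Y + λ·(Q−Y); W is affine-linear in λ
2. B lies on line WM with WB:BM = 3:5 ⇒ B is an affine combination of earlier points and hence also affine-linear in λ
Every point depending on W is an affine combination of W and λ-independent points, so each such coordinate is linear in λ; the λ² term in each signed area is a multiple of (Q−Y)×(Q−Y) = 0, so 2·[BQY] and 2·[MYW] are each linear in λ. Evaluating at λ=0 and λ=1:
  2·[BQY] = -3/8,   2·[MYW] = λ
So [BQY]:[MYW] = (-3/8) / (λ). Setting this equal to -21/16:
  -3/8 = -21/16·(λ)  ⇒  λ = 2/7
Then r = λ/(1−λ) = (2/7)/(5/7) = 2/5. Check: with r = 2/5, W = (5/7, 2/7) and [BQY]:[MYW] = -21/16 as required.

r = 2/5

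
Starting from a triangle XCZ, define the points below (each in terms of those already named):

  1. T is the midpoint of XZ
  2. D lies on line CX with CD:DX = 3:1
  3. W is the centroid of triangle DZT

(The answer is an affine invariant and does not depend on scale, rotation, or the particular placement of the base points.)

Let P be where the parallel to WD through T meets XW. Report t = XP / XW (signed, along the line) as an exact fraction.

Choose coordinates X = (0, 0), C = (1, 0), Z = (0, 1).
1. T is the midpoint of XZ ⇒ T = (0, 1/2)
2. D lies on line CX with CD:DX = 3:1 ⇒ D = (1/4, 0)
3. W is the centroid of triangle DZT ⇒ W = (1/12, 1/2)
through T parallel to WD: direction (1/6, -1/2); meets XW at P = (1/18, 1/3)
P = X + t·(W−X) with t = 2/3

t = 2/3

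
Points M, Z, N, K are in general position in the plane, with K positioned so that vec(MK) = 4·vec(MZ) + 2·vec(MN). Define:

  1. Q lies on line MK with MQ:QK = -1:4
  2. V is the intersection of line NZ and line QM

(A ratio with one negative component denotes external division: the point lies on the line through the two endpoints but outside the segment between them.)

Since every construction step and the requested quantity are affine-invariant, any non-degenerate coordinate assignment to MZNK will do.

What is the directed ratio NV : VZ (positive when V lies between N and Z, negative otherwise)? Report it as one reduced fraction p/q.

Assign M = (0, 0), Z = (1, 0), N = (0, 1), K = (4, 2) — the answer is frame-independent, so this choice is without loss of generality.
1. Q lies on line MK with MQ:QK = -1:4 ⇒ Q = (-4/3, -2/3)
2. V is the intersection of line NZ and line QM ⇒ V = (2/3, 1/3)
V = N + t·(Z−N) with t = 2/3, so NV:VZ = t:(1−t) = 2/3:1/3

NV:VZ = 2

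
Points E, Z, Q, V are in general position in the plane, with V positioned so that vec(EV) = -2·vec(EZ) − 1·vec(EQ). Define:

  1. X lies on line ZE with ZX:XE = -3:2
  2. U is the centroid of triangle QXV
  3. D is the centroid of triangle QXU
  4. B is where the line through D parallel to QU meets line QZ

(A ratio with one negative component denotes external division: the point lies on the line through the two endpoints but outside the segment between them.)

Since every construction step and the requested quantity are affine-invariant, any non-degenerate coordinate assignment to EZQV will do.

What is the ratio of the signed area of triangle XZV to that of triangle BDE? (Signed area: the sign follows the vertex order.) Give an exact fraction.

Set E = (0, 0), Z = (1, 0), Q = (0, 1), V = (-2, -1); any affine frame gives the same invariant.
1. X lies on line ZE with ZX:XE = -3:2 ⇒ X = (-2, 0)
2. U is the centroid of triangle QXV ⇒ U = (-4/3, 0)
3. D is the centroid of triangle QXU ⇒ D = (-10/9, 1/3)
4. B is where the line through D parallel to QU meets line QZ ⇒ B = (-2/21, 23/21)
2·[XZV] = -3, 2·[BDE] = 32/27
[XZV]:[BDE] = -3:32/27 = -81/32

[XZV]:[BDE] = -81/32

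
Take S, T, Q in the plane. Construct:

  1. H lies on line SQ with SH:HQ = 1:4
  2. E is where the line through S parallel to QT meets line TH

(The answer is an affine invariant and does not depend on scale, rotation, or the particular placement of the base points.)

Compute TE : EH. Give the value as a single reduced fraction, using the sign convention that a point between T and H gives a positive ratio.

TE:EH = -5

Work in coordinates with S = (0, 0), T = (1, 0), Q = (0, 1).
1. H lies on line SQ with SH:HQ = 1:4 ⇒ H = (0, 1/5)
2. E is where the line through S parallel to QT meets line TH ⇒ E = (-1/4, 1/4)
E = T + t·(H−T) with t = 5/4, so TE:EH = t:(1−t) = 5/4:-1/4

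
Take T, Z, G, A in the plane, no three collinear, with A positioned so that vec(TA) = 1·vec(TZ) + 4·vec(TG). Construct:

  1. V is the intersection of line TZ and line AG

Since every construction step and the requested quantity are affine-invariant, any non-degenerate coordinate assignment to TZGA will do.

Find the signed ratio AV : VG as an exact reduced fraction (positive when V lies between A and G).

Assign T = (0, 0), Z = (1, 0), G = (0, 1), A = (1, 4) — the answer is frame-independent, so this choice is without loss of generality.
1. V is the intersection of line TZ and line AG ⇒ V = (-1/3, 0)
V = A + t·(G−A) with t = 4/3, so AV:VG = t:(1−t) = 4/3:-1/3

AV:VG = -4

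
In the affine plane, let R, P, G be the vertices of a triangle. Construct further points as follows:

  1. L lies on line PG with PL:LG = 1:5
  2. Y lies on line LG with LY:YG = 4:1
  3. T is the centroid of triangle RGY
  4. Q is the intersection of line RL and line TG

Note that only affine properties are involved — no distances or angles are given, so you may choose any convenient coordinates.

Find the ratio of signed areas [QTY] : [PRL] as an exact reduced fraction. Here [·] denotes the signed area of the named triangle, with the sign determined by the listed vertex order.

Choose coordinates R = (0, 0), P = (1, 0), G = (0, 1).
1. L lies on line PG with PL:LG = 1:5 ⇒ L = (5/6, 1/6)
2. Y lies on line LG with LY:YG = 4:1 ⇒ Y = (1/6, 5/6)
3. T is the centroid of triangle RGY ⇒ T = (1/18, 11/18)
4. Q is the intersection of line RL and line TG ⇒ Q = (5/36, 1/36)
2·[QTY] = -1/12, 2·[PRL] = -1/6
[QTY]:[PRL] = -1/12:-1/6 = 1/2

[QTY]:[PRL] = 1/2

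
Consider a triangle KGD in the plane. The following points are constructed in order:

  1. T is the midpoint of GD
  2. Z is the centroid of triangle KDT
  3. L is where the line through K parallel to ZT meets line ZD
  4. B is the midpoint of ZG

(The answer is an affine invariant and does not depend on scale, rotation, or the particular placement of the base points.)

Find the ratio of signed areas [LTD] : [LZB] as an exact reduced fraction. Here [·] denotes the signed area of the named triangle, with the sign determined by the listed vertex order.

[LTD]:[LZB] = -2

Choose coordinates K = (0, 0), G = (1, 0), D = (0, 1).
1. T is the midpoint of GD ⇒ T = (1/2, 1/2)
2. Z is the centroid of triangle KDT ⇒ Z = (1/6, 1/2)
3. L is where the line through K parallel to ZT meets line ZD ⇒ L = (1/3, 0)
4. B is the midpoint of ZG ⇒ B = (7/12, 1/4)
2·[LTD] = 1/3, 2·[LZB] = -1/6
[LTD]:[LZB] = 1/3:-1/6 = -2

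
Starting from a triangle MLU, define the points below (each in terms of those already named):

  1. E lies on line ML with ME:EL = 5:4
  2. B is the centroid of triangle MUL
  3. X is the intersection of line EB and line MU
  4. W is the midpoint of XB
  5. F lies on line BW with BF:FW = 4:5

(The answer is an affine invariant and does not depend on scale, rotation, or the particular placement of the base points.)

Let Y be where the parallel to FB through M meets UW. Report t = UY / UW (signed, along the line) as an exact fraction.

t = 6

Choose coordinates M = (0, 0), L = (1, 0), U = (0, 1).
1. E lies on line ML with ME:EL = 5:4 ⇒ E = (5/9, 0)
2. B is the centroid of triangle MUL ⇒ B = (1/3, 1/3)
3. X is the intersection of line EB and line MU ⇒ X = (0, 5/6)
4. W is the midpoint of XB ⇒ W = (1/6, 7/12)
5. F lies on line BW with BF:FW = 4:5 ⇒ F = (7/27, 4/9)
through M parallel to FB: direction (2/27, -1/9); meets UW at Y = (1, -3/2)
Y = U + t·(W−U) with t = 6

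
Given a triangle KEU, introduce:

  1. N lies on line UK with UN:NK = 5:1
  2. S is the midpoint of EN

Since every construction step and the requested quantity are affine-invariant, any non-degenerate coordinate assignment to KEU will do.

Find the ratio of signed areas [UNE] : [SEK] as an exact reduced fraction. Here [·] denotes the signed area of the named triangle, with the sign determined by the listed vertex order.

Choose coordinates K = (0, 0), E = (1, 0), U = (0, 1).
1. N lies on line UK with UN:NK = 5:1 ⇒ N = (0, 1/6)
2. S is the midpoint of EN ⇒ S = (1/2, 1/12)
2·[UNE] = 5/6, 2·[SEK] = -1/12
[UNE]:[SEK] = 5/6:-1/12 = -10

[UNE]:[SEK] = -10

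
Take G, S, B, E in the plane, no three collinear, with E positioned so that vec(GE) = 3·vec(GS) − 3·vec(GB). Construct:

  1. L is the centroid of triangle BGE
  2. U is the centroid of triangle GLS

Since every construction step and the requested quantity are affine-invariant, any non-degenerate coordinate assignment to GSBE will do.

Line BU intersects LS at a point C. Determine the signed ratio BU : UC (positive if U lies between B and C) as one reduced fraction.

BU:UC = 2

Work in coordinates with G = (0, 0), S = (1, 0), B = (0, 1), E = (3, -3).
1. L is the centroid of triangle BGE ⇒ L = (1, -2/3)
2. U is the centroid of triangle GLS ⇒ U = (2/3, -2/9)
line BU meets LS at C = (1, -5/6)
U = B + t·(C−B) with t = 2/3, so BU:UC = 2/3:1/3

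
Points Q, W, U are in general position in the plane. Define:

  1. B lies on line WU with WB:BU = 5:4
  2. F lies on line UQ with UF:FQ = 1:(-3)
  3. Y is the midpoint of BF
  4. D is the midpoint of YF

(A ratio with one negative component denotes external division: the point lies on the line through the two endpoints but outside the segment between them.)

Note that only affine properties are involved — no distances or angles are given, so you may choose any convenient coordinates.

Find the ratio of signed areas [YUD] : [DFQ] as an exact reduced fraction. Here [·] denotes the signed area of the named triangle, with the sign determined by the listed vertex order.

Work in coordinates with Q = (0, 0), W = (1, 0), U = (0, 1).
1. B lies on line WU with WB:BU = 5:4 ⇒ B = (4/9, 5/9)
2. F lies on line UQ with UF:FQ = 1:(-3) ⇒ F = (0, 3/2)
3. Y is the midpoint of BF ⇒ Y = (2/9, 37/36)
4. D is the midpoint of YF ⇒ D = (1/9, 91/72)
2·[YUD] = -1/18, 2·[DFQ] = 1/6
[YUD]:[DFQ] = -1/18:1/6 = -1/3

[YUD]:[DFQ] = -1/3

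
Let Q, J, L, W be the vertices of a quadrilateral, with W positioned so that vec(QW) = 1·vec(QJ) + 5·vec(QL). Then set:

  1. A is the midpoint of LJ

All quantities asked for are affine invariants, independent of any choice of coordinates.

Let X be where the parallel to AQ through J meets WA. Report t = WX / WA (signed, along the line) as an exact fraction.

Assign Q = (0, 0), J = (1, 0), L = (0, 1), W = (1, 5) — the answer is frame-independent, so this choice is without loss of generality.
1. A is the midpoint of LJ ⇒ A = (1/2, 1/2)
through J parallel to AQ: direction (-1/2, -1/2); meets WA at X = (3/8, -5/8)
X = W + t·(A−W) with t = 5/4

t = 5/4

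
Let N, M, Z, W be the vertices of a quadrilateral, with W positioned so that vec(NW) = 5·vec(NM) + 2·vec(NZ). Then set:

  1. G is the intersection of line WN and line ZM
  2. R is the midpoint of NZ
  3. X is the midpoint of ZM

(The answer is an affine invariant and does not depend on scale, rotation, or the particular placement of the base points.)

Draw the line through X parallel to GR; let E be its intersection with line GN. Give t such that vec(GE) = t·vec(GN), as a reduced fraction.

t = -3/10

Choose coordinates N = (0, 0), M = (1, 0), Z = (0, 1), W = (5, 2).
1. G is the intersection of line WN and line ZM ⇒ G = (5/7, 2/7)
2. R is the midpoint of NZ ⇒ R = (0, 1/2)
3. X is the midpoint of ZM ⇒ X = (1/2, 1/2)
through X parallel to GR: direction (-5/7, 3/14); meets GN at E = (13/14, 13/35)
E = G + t·(N−G) with t = -3/10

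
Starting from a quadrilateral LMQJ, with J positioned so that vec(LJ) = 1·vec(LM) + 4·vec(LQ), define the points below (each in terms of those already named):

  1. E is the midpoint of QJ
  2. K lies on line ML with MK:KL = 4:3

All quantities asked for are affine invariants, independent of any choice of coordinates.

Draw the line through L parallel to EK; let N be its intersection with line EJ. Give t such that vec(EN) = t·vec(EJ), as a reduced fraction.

Choose coordinates L = (0, 0), M = (1, 0), Q = (0, 1), J = (1, 4).
1. E is the midpoint of QJ ⇒ E = (1/2, 5/2)
2. K lies on line ML with MK:KL = 4:3 ⇒ K = (3/7, 0)
through L parallel to EK: direction (-1/14, -5/2); meets EJ at N = (1/32, 35/32)
N = E + t·(J−E) with t = -15/16

t = -15/16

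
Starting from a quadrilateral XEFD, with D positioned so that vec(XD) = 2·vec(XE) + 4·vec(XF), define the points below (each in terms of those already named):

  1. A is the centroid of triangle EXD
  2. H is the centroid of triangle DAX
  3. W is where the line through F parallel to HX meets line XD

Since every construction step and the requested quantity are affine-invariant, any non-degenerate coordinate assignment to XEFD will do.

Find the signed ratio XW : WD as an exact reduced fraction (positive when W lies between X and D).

XW:WD = -9/5

Assign X = (0, 0), E = (1, 0), F = (0, 1), D = (2, 4) — the answer is frame-independent, so this choice is without loss of generality.
1. A is the centroid of triangle EXD ⇒ A = (1, 4/3)
2. H is the centroid of triangle DAX ⇒ H = (1, 16/9)
3. W is where the line through F parallel to HX meets line XD ⇒ W = (9/2, 9)
W = X + t·(D−X) with t = 9/4, so XW:WD = t:(1−t) = 9/4:-5/4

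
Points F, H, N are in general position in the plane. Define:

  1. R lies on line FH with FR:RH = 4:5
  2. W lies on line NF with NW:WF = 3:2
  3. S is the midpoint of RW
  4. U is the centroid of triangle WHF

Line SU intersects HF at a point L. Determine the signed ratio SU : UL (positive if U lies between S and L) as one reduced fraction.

SU:UL = 1/2

Choose coordinates F = (0, 0), H = (1, 0), N = (0, 1).
1. R lies on line FH with FR:RH = 4:5 ⇒ R = (4/9, 0)
2. W lies on line NF with NW:WF = 3:2 ⇒ W = (0, 2/5)
3. S is the midpoint of RW ⇒ S = (2/9, 1/5)
4. U is the centroid of triangle WHF ⇒ U = (1/3, 2/15)
line SU meets HF at L = (5/9, 0)
U = S + t·(L−S) with t = 1/3, so SU:UL = 1/3:2/3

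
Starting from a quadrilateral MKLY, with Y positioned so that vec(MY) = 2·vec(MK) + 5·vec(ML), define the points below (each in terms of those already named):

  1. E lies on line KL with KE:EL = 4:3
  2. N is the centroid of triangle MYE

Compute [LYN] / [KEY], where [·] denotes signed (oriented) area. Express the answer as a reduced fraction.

[LYN]:[KEY] = 4/9

Choose coordinates M = (0, 0), K = (1, 0), L = (0, 1), Y = (2, 5).
1. E lies on line KL with KE:EL = 4:3 ⇒ E = (3/7, 4/7)
2. N is the centroid of triangle MYE ⇒ N = (17/21, 13/7)
2·[LYN] = -32/21, 2·[KEY] = -24/7
[LYN]:[KEY] = -32/21:-24/7 = 4/9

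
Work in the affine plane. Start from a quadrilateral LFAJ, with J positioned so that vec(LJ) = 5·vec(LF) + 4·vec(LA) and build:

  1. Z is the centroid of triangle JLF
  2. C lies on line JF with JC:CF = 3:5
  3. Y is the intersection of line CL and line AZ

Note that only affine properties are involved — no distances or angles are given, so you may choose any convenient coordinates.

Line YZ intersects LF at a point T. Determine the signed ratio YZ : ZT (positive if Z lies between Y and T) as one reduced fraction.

Assign L = (0, 0), F = (1, 0), A = (0, 1), J = (5, 4) — the answer is frame-independent, so this choice is without loss of generality.
1. Z is the centroid of triangle JLF ⇒ Z = (2, 4/3)
2. C lies on line JF with JC:CF = 3:5 ⇒ C = (7/2, 5/2)
3. Y is the intersection of line CL and line AZ ⇒ Y = (42/23, 30/23)
line YZ meets LF at T = (-6, 0)
Z = Y + t·(T−Y) with t = -1/45, so YZ:ZT = -1/45:46/45

YZ:ZT = -1/46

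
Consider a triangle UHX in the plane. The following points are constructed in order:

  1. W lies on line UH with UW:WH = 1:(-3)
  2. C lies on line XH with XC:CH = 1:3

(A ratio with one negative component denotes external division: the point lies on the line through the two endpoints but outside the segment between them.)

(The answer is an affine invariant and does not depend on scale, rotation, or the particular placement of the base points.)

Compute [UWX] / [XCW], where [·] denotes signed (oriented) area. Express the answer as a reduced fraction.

Choose coordinates U = (0, 0), H = (1, 0), X = (0, 1).
1. W lies on line UH with UW:WH = 1:(-3) ⇒ W = (-1/2, 0)
2. C lies on line XH with XC:CH = 1:3 ⇒ C = (1/4, 3/4)
2·[UWX] = -1/2, 2·[XCW] = -3/8
[UWX]:[XCW] = -1/2:-3/8 = 4/3

[UWX]:[XCW] = 4/3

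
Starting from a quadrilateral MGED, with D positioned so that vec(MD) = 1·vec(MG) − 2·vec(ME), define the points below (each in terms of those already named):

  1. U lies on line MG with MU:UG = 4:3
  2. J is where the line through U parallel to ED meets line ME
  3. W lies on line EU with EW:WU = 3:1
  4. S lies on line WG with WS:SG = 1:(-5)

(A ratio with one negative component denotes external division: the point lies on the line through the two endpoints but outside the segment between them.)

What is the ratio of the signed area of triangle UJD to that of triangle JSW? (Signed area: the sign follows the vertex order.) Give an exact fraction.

[UJD]:[JSW] = 320/143

Assign M = (0, 0), G = (1, 0), E = (0, 1), D = (1, -2) — the answer is frame-independent, so this choice is without loss of generality.
1. U lies on line MG with MU:UG = 4:3 ⇒ U = (4/7, 0)
2. J is where the line through U parallel to ED meets line ME ⇒ J = (0, 12/7)
3. W lies on line EU with EW:WU = 3:1 ⇒ W = (3/7, 1/4)
4. S lies on line WG with WS:SG = 1:(-5) ⇒ S = (2/7, 5/16)
2·[UJD] = 20/49, 2·[JSW] = 143/784
[UJD]:[JSW] = 20/49:143/784 = 320/143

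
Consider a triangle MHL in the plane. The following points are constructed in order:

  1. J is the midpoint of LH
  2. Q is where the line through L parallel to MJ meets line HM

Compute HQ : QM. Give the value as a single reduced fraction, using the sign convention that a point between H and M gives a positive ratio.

HQ:QM = -2

Work in coordinates with M = (0, 0), H = (1, 0), L = (0, 1).
1. J is the midpoint of LH ⇒ J = (1/2, 1/2)
2. Q is where the line through L parallel to MJ meets line HM ⇒ Q = (-1, 0)
Q = H + t·(M−H) with t = 2, so HQ:QM = t:(1−t) = 2:-1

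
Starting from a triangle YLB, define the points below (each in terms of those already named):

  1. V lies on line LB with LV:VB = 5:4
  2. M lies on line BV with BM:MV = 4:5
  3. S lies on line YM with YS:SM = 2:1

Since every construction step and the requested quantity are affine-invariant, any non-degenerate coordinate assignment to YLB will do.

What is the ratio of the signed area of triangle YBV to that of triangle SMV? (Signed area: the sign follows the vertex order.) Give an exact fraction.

Work in coordinates with Y = (0, 0), L = (1, 0), B = (0, 1).
1. V lies on line LB with LV:VB = 5:4 ⇒ V = (4/9, 5/9)
2. M lies on line BV with BM:MV = 4:5 ⇒ M = (16/81, 65/81)
3. S lies on line YM with YS:SM = 2:1 ⇒ S = (32/243, 130/243)
2·[YBV] = -4/9, 2·[SMV] = -20/243
[YBV]:[SMV] = -4/9:-20/243 = 27/5

[YBV]:[SMV] = 27/5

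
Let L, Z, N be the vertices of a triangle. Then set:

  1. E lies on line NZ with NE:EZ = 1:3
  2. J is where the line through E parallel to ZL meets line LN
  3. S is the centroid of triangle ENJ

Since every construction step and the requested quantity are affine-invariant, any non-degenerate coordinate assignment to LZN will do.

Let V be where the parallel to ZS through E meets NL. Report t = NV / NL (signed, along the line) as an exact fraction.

Assign L = (0, 0), Z = (1, 0), N = (0, 1) — the answer is frame-independent, so this choice is without loss of generality.
1. E lies on line NZ with NE:EZ = 1:3 ⇒ E = (1/4, 3/4)
2. J is where the line through E parallel to ZL meets line LN ⇒ J = (0, 3/4)
3. S is the centroid of triangle ENJ ⇒ S = (1/12, 5/6)
through E parallel to ZS: direction (-11/12, 5/6); meets NL at V = (0, 43/44)
V = N + t·(L−N) with t = 1/44

t = 1/44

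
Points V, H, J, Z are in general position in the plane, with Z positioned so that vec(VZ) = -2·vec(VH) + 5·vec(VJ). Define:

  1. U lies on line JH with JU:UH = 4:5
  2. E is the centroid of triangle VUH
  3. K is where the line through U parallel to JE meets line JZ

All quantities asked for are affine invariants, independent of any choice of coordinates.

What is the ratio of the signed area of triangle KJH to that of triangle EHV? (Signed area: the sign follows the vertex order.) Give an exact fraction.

[KJH]:[EHV] = -27/5

Set V = (0, 0), H = (1, 0), J = (0, 1), Z = (-2, 5); any affine frame gives the same invariant.
1. U lies on line JH with JU:UH = 4:5 ⇒ U = (4/9, 5/9)
2. E is the centroid of triangle VUH ⇒ E = (13/27, 5/27)
3. K is where the line through U parallel to JE meets line JZ ⇒ K = (-1, 3)
2·[KJH] = 1, 2·[EHV] = -5/27
[KJH]:[EHV] = 1:-5/27 = -27/5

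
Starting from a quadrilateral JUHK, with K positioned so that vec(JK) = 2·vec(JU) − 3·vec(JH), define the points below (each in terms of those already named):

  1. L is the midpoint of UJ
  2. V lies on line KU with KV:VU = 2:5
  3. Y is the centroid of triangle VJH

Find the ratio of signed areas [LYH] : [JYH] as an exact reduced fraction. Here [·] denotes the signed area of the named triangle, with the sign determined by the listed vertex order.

[LYH]:[JYH] = -5/24

Assign J = (0, 0), U = (1, 0), H = (0, 1), K = (2, -3) — the answer is frame-independent, so this choice is without loss of generality.
1. L is the midpoint of UJ ⇒ L = (1/2, 0)
2. V lies on line KU with KV:VU = 2:5 ⇒ V = (12/7, -15/7)
3. Y is the centroid of triangle VJH ⇒ Y = (4/7, -8/21)
2·[LYH] = -5/42, 2·[JYH] = 4/7
[LYH]:[JYH] = -5/42:4/7 = -5/24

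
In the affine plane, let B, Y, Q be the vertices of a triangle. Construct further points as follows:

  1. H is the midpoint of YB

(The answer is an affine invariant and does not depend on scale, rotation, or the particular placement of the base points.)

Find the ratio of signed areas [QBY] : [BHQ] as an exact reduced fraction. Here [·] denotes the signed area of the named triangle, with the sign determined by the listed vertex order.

Set B = (0, 0), Y = (1, 0), Q = (0, 1); any affine frame gives the same invariant.
1. H is the midpoint of YB ⇒ H = (1/2, 0)
2·[QBY] = 1, 2·[BHQ] = 1/2
[QBY]:[BHQ] = 1:1/2 = 2

[QBY]:[BHQ] = 2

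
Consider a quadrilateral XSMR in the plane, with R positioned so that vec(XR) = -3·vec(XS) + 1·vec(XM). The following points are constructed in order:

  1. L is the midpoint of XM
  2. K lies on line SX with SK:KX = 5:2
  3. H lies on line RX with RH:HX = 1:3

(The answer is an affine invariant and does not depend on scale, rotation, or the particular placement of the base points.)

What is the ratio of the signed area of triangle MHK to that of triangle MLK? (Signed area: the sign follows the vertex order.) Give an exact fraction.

[MHK]:[MLK] = 65/4

Choose coordinates X = (0, 0), S = (1, 0), M = (0, 1), R = (-3, 1).
1. L is the midpoint of XM ⇒ L = (0, 1/2)
2. K lies on line SX with SK:KX = 5:2 ⇒ K = (2/7, 0)
3. H lies on line RX with RH:HX = 1:3 ⇒ H = (-9/4, 3/4)
2·[MHK] = 65/28, 2·[MLK] = 1/7
[MHK]:[MLK] = 65/28:1/7 = 65/4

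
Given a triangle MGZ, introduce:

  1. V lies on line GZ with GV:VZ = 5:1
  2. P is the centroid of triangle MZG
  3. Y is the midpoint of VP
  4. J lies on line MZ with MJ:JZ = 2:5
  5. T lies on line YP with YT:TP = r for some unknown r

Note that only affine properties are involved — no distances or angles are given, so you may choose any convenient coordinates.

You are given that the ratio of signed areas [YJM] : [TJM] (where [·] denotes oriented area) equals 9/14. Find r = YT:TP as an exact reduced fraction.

Assign M = (0, 0), G = (1, 0), Z = (0, 1) — the answer is frame-independent, so this choice is without loss of generality.
1. V lies on line GZ with GV:VZ = 5:1 ⇒ V = (1/6, 5/6)
2. P is the centroid of triangle MZG ⇒ P = (1/3, 1/3)
3. Y is the midpoint of VP ⇒ Y = (1/4, 7/12)
4. J lies on line MZ with MJ:JZ = 2:5 ⇒ J = (0, 2/7)
5. With YT:TP = r, write λ = r/(r+1) so T = Y + λ·(P−Y); T is affine-linear in λ
Every point depending on T is an affine combination of T and λ-independent points, so each such coordinate is linear in λ; the λ² term in each signed area is a multiple of (P−Y)×(P−Y) = 0, so 2·[YJM] and 2·[TJM] are each linear in λ. Evaluating at λ=0 and λ=1:
  2·[YJM] = 1/14,   2·[TJM] = 1/42·λ + 1/14
So [YJM]:[TJM] = (1/14) / (1/42·λ + 1/14). Setting this equal to 9/14:
  1/14 = 9/14·(1/42·λ + 1/14)  ⇒  λ = 5/3
Then r = λ/(1−λ) = (5/3)/(-2/3) = -5/2. Check: with r = -5/2, T = (7/18, 1/6) and [YJM]:[TJM] = 9/14 as required.

r = -5/2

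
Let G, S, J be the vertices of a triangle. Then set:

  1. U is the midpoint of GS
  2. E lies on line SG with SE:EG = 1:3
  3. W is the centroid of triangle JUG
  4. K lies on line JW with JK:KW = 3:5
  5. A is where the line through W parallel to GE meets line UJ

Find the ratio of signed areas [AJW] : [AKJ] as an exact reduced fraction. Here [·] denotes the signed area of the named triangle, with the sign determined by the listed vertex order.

Choose coordinates G = (0, 0), S = (1, 0), J = (0, 1).
1. U is the midpoint of GS ⇒ U = (1/2, 0)
2. E lies on line SG with SE:EG = 1:3 ⇒ E = (3/4, 0)
3. W is the centroid of triangle JUG ⇒ W = (1/6, 1/3)
4. K lies on line JW with JK:KW = 3:5 ⇒ K = (1/16, 3/4)
5. A is where the line through W parallel to GE meets line UJ ⇒ A = (1/3, 1/3)
2·[AJW] = 1/9, 2·[AKJ] = -1/24
[AJW]:[AKJ] = 1/9:-1/24 = -8/3

[AJW]:[AKJ] = -8/3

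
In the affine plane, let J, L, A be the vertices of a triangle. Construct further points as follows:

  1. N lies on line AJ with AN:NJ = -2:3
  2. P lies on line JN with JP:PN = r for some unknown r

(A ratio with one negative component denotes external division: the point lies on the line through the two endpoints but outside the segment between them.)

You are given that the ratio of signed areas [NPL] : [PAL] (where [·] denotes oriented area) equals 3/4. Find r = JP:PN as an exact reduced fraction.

Assign J = (0, 0), L = (1, 0), A = (0, 1) — the answer is frame-independent, so this choice is without loss of generality.
1. N lies on line AJ with AN:NJ = -2:3 ⇒ N = (0, 3)
2. With JP:PN = r, write λ = r/(r+1) so P = J + λ·(N−J); P is affine-linear in λ
Every point depending on P is an affine combination of P and λ-independent points, so each such coordinate is linear in λ; the λ² term in each signed area is a multiple of (N−J)×(N−J) = 0, so 2·[NPL] and 2·[PAL] are each linear in λ. Evaluating at λ=0 and λ=1:
  2·[NPL] = -3·λ + 3,   2·[PAL] = 3·λ − 1
So [NPL]:[PAL] = (-3·λ + 3) / (3·λ − 1). Setting this equal to 3/4:
  -3·λ + 3 = 3/4·(3·λ − 1)  ⇒  λ = 5/7
Then r = λ/(1−λ) = (5/7)/(2/7) = 5/2. Check: with r = 5/2, P = (0, 15/7) and [NPL]:[PAL] = 3/4 as required.

r = 5/2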